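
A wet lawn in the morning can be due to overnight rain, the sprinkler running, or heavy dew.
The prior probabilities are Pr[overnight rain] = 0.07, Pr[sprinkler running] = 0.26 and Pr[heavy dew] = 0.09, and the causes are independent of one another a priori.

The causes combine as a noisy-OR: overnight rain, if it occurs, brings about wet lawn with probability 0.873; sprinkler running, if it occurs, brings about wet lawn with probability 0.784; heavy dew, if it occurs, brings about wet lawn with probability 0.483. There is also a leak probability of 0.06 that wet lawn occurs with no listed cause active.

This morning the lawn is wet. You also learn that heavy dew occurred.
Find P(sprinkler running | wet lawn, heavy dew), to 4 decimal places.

P(sprinkler running | wet lawn, heavy dew) ≈ 0.3681

Under noisy-OR, P(wet lawn | causes) = 1 − (1−0.06)·∏(1−qᵢ) over the active causes.
P(wet lawn | heavy dew) = 0.51402*0.93*0.74 + 0.895028*0.93*0.26 + 0.938281*0.07*0.74 + 0.986669*0.07*0.26 = 0.353749 + 0.216418 + 0.048603 + 0.017957 = 0.636727
The sprinkler running-present share is 0.216418 + 0.017957 = 0.234375.
P(sprinkler running | wet lawn, heavy dew) = 0.234375 / 0.636727 ≈ 0.3681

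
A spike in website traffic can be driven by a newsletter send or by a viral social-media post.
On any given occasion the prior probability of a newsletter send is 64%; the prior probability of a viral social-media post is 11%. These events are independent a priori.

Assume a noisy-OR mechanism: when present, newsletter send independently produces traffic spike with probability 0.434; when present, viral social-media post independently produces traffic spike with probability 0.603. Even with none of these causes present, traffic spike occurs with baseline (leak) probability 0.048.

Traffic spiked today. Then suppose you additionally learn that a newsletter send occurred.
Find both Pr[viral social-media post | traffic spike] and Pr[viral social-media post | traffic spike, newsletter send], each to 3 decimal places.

Pr[viral social-media post | traffic spike] ≈ 0.223; Pr[viral social-media post | traffic spike, newsletter send] ≈ 0.174

Under noisy-OR, P(traffic spike | causes) = 1 − (1−0.048)·∏(1−qᵢ) over the active causes.
Numerator (weight on configurations with viral social-media post): 0.024633 + 0.055340 = 0.079973
The normalizing constant is 0.048·0.36·0.89 + 0.622056·0.36·0.11 + 0.461168·0.64·0.89 + 0.786084·0.64·0.11 = 0.358033
P(viral social-media post | traffic spike) = 0.079973/0.358033 ≈ 0.223

With the extra evidence:
P(traffic spike | newsletter send) = 0.461168×0.89 + 0.786084×0.11 = 0.410440 + 0.086469 = 0.496909
The viral social-media post-present share is 0.786084×0.11 = 0.086469.
So P(viral social-media post | traffic spike, newsletter send) = 0.086469/0.496909 ≈ 0.174.
— newsletter send explains away the evidence for viral social-media post.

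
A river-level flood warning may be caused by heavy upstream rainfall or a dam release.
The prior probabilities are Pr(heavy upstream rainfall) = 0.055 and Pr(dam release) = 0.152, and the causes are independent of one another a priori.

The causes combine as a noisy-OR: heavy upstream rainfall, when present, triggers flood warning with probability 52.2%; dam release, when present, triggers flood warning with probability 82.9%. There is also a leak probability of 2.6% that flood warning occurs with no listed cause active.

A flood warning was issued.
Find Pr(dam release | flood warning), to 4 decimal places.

Pr(dam release | flood warning) ≈ 0.7357

Under noisy-OR, P(flood warning | causes) = 1 − (1−0.026)·∏(1−qᵢ) over the active causes.
Numerator (weight on configurations with dam release): 0.119716 + 0.007694 = 0.127410
The normalizing constant is 0.026·0.945·0.848 + 0.833446·0.945·0.152 + 0.534428·0.055·0.848 + 0.920387·0.055·0.152 = 0.173171
Posterior = 0.127410 / 0.173171 ≈ 0.7357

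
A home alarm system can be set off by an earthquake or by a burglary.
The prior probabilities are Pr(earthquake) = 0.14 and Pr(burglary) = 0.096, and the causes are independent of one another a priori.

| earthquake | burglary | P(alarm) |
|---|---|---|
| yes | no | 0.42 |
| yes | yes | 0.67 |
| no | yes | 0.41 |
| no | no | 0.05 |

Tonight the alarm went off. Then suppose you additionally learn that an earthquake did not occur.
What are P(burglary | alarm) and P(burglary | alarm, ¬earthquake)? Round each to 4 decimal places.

P(alarm) = 0.05·0.86·0.904 + 0.41·0.86·0.096 + 0.42·0.14·0.904 + 0.67·0.14·0.096 = 0.038872 + 0.033850 + 0.053155 + 0.009005 = 0.134882
Restricting to configurations with burglary present: 0.033850 + 0.009005 = 0.042855.
P(burglary | alarm) = 0.042855 / 0.134882 ≈ 0.3177

Now condition on the additional information:
P(alarm | ¬earthquake) = 0.05·0.904 + 0.41·0.096 = 0.045200 + 0.039360 = 0.084560
Of this, 0.039360 comes from 0.41·0.096 (the burglary=true cases).
P(burglary | alarm, ¬earthquake) = 0.039360 / 0.084560 ≈ 0.4655
Ruling out earthquake raises the posterior on burglary — the flip side of explaining away.

P(burglary | alarm) ≈ 0.3177; P(burglary | alarm, ¬earthquake) ≈ 0.4655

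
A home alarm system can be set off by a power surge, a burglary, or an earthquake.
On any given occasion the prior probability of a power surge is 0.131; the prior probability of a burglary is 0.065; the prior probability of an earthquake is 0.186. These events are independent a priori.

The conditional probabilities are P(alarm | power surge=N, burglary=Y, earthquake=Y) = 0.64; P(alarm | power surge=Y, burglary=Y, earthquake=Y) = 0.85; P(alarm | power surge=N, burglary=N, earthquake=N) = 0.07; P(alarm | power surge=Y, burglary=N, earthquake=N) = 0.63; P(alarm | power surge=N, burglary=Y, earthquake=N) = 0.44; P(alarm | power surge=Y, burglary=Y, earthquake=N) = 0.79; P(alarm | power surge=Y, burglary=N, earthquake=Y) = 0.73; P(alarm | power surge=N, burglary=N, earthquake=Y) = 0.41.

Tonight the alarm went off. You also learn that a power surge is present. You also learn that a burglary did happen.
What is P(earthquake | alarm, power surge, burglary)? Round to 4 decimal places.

P(earthquake | alarm, power surge, burglary) ≈ 0.1973

Weight on earthquake=true, given the evidence: 0.85*0.186 = 0.158100
Normalizer over all consistent configurations: 0.79*0.814 + 0.85*0.186 = 0.801160
Posterior = 0.158100 / 0.801160 ≈ 0.1973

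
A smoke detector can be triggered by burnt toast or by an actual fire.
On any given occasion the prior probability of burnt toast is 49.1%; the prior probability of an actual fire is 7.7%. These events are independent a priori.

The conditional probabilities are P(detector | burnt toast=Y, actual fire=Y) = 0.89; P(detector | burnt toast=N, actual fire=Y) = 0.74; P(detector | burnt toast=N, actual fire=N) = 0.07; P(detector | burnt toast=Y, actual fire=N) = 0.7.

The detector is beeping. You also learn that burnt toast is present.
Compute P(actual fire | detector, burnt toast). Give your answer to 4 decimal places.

Weight on actual fire=true, given the evidence: 0.89·0.077 = 0.068530
The normalizing constant is 0.7·0.923 + 0.89·0.077 = 0.714630
P(actual fire | detector, burnt toast) = 0.068530/0.714630 ≈ 0.0959

P(actual fire | detector, burnt toast) ≈ 0.0959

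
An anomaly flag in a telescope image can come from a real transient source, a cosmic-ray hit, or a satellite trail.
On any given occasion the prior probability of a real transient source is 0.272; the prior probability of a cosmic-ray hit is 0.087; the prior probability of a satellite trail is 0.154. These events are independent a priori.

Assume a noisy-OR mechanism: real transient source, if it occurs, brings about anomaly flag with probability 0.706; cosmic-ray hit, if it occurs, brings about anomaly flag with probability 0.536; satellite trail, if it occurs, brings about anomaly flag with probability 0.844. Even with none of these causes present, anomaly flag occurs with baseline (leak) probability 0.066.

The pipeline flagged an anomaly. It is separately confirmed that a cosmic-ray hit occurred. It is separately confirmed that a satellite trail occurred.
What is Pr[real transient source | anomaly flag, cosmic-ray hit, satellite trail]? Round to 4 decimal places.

Pr[real transient source | anomaly flag, cosmic-ray hit, satellite trail] ≈ 0.2820

Under noisy-OR, P(anomaly flag | causes) = 1 − (1−0.066)·∏(1−qᵢ) over the active causes.
Sum P(anomaly flag|·) weighted by the priors over both values of real transient source:
  P(anomaly flag | cosmic-ray hit, satellite trail) = 0.932393*0.728 + 0.980124*0.272
        = 0.678782 + 0.266594 = 0.945376
Configurations with real transient source contribute 0.266594, so
  P(real transient source | anomaly flag, cosmic-ray hit, satellite trail) = 0.266594 / 0.945376 ≈ 0.2820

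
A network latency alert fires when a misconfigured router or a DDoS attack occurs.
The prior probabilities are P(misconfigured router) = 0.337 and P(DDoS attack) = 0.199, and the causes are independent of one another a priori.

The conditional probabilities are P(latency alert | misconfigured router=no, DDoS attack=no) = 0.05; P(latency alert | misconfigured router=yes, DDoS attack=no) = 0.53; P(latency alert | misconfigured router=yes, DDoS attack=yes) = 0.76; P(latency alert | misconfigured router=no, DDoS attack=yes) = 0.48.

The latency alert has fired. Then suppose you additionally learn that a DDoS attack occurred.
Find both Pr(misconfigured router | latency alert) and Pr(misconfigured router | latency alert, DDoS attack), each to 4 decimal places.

By total probability over the 4 (misconfigured router, DDoS attack) configurations:
  P(latency alert) = 0.05×0.663×0.801 + 0.48×0.663×0.199 + 0.53×0.337×0.801 + 0.76×0.337×0.199
        = 0.026553 + 0.063330 + 0.143067 + 0.050968 = 0.283918
The terms with misconfigured router present sum to 0.194035, so
  P(misconfigured router | latency alert) = 0.194035 / 0.283918 ≈ 0.6834

Now condition on the additional information:
For the numerator, keep only misconfigured router=true terms: 0.76·0.337 = 0.256120
Denominator P(latency alert | DDoS attack): 0.48·0.663 + 0.76·0.337 = 0.574360
P(misconfigured router | latency alert, DDoS attack) = 0.256120/0.574360 ≈ 0.4459

Pr(misconfigured router | latency alert) ≈ 0.6834; Pr(misconfigured router | latency alert, DDoS attack) ≈ 0.4459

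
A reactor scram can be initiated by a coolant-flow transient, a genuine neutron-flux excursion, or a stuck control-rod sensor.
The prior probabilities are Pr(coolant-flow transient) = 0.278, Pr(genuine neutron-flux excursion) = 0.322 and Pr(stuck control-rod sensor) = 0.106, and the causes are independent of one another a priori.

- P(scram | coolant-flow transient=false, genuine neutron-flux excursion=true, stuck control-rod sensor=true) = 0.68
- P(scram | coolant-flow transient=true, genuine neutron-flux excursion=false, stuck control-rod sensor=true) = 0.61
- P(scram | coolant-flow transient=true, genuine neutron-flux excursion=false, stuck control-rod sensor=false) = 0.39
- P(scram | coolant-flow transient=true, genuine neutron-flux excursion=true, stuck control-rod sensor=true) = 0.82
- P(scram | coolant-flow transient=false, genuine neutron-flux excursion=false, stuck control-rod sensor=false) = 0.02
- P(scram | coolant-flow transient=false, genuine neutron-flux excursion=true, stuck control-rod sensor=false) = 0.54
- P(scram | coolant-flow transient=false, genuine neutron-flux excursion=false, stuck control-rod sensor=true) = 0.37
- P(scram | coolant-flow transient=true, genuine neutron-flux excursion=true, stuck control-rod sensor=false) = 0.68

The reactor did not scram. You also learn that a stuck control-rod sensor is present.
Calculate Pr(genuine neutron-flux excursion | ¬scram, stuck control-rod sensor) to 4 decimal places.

Pr(genuine neutron-flux excursion | ¬scram, stuck control-rod sensor) ≈ 0.1916

By total probability over the 4 (coolant-flow transient, genuine neutron-flux excursion) configurations:
  P(¬scram | stuck control-rod sensor) = 0.63×0.722×0.678 + 0.32×0.722×0.322 + 0.39×0.278×0.678 + 0.18×0.278×0.322
        = 0.308395 + 0.074395 + 0.073509 + 0.016113 = 0.472412
Configurations with genuine neutron-flux excursion contribute 0.090508, so
  P(genuine neutron-flux excursion | ¬scram, stuck control-rod sensor) = 0.090508 / 0.472412 ≈ 0.1916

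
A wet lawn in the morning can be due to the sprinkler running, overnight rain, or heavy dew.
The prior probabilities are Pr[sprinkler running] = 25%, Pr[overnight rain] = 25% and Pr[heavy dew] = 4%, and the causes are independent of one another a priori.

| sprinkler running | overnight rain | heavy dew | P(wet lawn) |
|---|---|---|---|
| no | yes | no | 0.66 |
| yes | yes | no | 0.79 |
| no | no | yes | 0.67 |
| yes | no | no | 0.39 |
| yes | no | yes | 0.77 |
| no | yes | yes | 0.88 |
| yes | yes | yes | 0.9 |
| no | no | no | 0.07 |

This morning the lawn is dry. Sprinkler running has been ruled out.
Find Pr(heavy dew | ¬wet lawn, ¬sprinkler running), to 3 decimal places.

Pr(heavy dew | ¬wet lawn, ¬sprinkler running) ≈ 0.015

Sum P(¬wet lawn|·) weighted by the priors over the 4 (overnight rain, heavy dew) configurations:
  P(¬wet lawn | ¬sprinkler running) = 0.93×0.75×0.96 + 0.33×0.75×0.04 + 0.34×0.25×0.96 + 0.12×0.25×0.04
        = 0.669600 + 0.009900 + 0.081600 + 0.001200 = 0.762300
Configurations with heavy dew contribute 0.011100, so
  P(heavy dew | ¬wet lawn, ¬sprinkler running) = 0.011100 / 0.762300 ≈ 0.015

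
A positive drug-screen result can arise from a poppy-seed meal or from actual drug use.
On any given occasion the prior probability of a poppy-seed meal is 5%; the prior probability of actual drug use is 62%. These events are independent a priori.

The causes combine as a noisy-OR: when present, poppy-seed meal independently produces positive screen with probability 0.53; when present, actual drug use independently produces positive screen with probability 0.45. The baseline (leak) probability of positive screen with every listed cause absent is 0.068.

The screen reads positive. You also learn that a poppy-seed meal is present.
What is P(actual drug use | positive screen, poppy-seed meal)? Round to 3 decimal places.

P(actual drug use | positive screen, poppy-seed meal) ≈ 0.688

Under noisy-OR, P(positive screen | causes) = 1 − (1−0.068)·∏(1−qᵢ) over the active causes.
Weight on actual drug use=true, given the evidence: 0.759078×0.62 = 0.470628
Denominator P(positive screen | poppy-seed meal): 0.56196×0.38 + 0.759078×0.62 = 0.684173
Posterior = 0.470628 / 0.684173 ≈ 0.688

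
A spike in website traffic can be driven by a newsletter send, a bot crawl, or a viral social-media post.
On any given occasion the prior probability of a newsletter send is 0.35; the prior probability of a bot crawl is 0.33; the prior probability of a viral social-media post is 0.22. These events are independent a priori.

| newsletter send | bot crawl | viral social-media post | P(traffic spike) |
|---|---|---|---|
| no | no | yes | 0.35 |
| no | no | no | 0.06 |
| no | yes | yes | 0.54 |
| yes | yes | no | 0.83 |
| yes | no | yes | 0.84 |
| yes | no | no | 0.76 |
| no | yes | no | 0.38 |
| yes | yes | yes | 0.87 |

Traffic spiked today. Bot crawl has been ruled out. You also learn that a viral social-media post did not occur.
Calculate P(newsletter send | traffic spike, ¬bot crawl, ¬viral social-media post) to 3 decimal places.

P(newsletter send | traffic spike, ¬bot crawl, ¬viral social-media post) ≈ 0.872

Weight on newsletter send=true, given the evidence: 0.76·0.35 = 0.266000
Denominator P(traffic spike | ¬bot crawl, ¬viral social-media post): 0.06·0.65 + 0.76·0.35 = 0.305000
Posterior = 0.266000 / 0.305000 ≈ 0.872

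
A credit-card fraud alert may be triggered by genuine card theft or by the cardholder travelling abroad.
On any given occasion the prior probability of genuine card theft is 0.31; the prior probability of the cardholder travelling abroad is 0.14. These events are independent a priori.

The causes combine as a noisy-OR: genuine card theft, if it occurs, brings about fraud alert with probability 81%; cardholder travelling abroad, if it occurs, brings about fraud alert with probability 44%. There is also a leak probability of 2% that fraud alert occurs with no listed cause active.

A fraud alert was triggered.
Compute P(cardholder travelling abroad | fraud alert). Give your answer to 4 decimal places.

P(cardholder travelling abroad | fraud alert) ≈ 0.2649

Under noisy-OR, P(fraud alert | causes) = 1 − (1−0.02)·∏(1−qᵢ) over the active causes.
Sum P(fraud alert|·) weighted by the priors over the 4 (genuine card theft, cardholder travelling abroad) configurations:
  P(fraud alert) = 0.02·0.69·0.86 + 0.4512·0.69·0.14 + 0.8138·0.31·0.86 + 0.895728·0.31·0.14
        = 0.011868 + 0.043586 + 0.216959 + 0.038875 = 0.311288
Configurations with cardholder travelling abroad contribute 0.082461, so
  P(cardholder travelling abroad | fraud alert) = 0.082461 / 0.311288 ≈ 0.2649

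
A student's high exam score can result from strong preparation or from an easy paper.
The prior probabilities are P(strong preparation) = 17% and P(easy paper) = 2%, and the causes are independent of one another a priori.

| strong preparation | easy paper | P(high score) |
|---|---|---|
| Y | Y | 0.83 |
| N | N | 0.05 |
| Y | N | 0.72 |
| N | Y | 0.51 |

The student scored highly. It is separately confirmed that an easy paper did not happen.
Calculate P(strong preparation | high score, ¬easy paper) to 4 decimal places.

P(strong preparation | high score, ¬easy paper) ≈ 0.7468

Sum P(high score|·) weighted by the priors over both values of strong preparation:
  P(high score | ¬easy paper) = 0.05*0.83 + 0.72*0.17
        = 0.041500 + 0.122400 = 0.163900
Keeping only the strong preparation-present terms gives 0.122400, so
  P(strong preparation | high score, ¬easy paper) = 0.122400 / 0.163900 ≈ 0.7468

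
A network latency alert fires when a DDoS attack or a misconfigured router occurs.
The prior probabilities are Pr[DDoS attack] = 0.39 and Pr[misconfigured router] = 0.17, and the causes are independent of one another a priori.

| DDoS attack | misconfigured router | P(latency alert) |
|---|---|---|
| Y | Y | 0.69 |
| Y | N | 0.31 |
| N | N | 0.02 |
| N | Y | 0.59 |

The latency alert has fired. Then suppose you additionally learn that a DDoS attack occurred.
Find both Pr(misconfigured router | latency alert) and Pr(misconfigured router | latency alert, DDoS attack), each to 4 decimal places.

Sum P(latency alert|·) weighted by the priors over the 4 (DDoS attack, misconfigured router) configurations:
  P(latency alert) = 0.02·0.61·0.83 + 0.59·0.61·0.17 + 0.31·0.39·0.83 + 0.69·0.39·0.17
        = 0.010126 + 0.061183 + 0.100347 + 0.045747 = 0.217403
Configurations with misconfigured router contribute 0.106930, so
  P(misconfigured router | latency alert) = 0.106930 / 0.217403 ≈ 0.4919

Now condition on the additional information:
Sum P(latency alert|·) weighted by the priors over both values of misconfigured router:
  P(latency alert | DDoS attack) = 0.31*0.83 + 0.69*0.17
        = 0.257300 + 0.117300 = 0.374600
Keeping only the misconfigured router-present terms gives 0.117300, so
  P(misconfigured router | latency alert, DDoS attack) = 0.117300 / 0.374600 ≈ 0.3131

Pr(misconfigured router | latency alert) ≈ 0.4919; Pr(misconfigured router | latency alert, DDoS attack) ≈ 0.3131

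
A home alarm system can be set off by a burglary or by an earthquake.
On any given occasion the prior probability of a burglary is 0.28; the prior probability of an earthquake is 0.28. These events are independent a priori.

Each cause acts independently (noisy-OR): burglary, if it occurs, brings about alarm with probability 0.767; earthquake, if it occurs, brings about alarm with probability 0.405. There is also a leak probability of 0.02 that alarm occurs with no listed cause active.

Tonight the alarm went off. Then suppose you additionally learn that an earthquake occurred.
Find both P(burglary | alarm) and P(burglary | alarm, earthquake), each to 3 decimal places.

P(burglary | alarm) ≈ 0.703; P(burglary | alarm, earthquake) ≈ 0.446

Under noisy-OR, P(alarm | causes) = 1 − (1−0.02)·∏(1−qᵢ) over the active causes.
Weight on burglary=true, given the evidence: 0.155567 + 0.067748 = 0.223315
Denominator P(alarm): 0.02·0.72·0.72 + 0.4169·0.72·0.28 + 0.77166·0.28·0.72 + 0.864138·0.28·0.28 = 0.317730
P(burglary | alarm) = 0.223315/0.317730 ≈ 0.703

Now also conditioning on earthquake=true:
P(alarm | earthquake) = 0.4169·0.72 + 0.864138·0.28 = 0.300168 + 0.241959 = 0.542127
The burglary-present share is 0.864138·0.28 = 0.241959.
P(burglary | alarm, earthquake) = 0.241959 / 0.542127 ≈ 0.446
— earthquake explains away the evidence for burglary.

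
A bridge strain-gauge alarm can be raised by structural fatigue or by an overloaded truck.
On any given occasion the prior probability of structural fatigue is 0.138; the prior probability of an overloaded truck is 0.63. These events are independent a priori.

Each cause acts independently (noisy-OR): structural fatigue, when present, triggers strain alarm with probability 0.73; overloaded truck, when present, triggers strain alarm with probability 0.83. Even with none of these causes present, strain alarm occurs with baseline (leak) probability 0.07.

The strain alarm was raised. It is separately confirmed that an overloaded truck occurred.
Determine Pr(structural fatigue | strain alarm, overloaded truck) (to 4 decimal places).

Pr(structural fatigue | strain alarm, overloaded truck) ≈ 0.1540

Under noisy-OR, P(strain alarm | causes) = 1 − (1−0.07)·∏(1−qᵢ) over the active causes.
Numerator (weight on configurations with structural fatigue): 0.957313*0.138 = 0.132109
Denominator P(strain alarm | overloaded truck): 0.8419*0.862 + 0.957313*0.138 = 0.857827
Posterior = 0.132109 / 0.857827 ≈ 0.1540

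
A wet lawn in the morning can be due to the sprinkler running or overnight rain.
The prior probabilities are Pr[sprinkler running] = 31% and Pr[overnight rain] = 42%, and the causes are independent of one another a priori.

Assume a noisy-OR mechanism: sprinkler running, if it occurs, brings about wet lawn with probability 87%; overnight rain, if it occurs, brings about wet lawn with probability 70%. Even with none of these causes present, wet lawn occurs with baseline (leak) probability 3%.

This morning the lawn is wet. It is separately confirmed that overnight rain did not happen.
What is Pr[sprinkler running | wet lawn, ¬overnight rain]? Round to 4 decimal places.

Pr[sprinkler running | wet lawn, ¬overnight rain] ≈ 0.9290

Under noisy-OR, P(wet lawn | causes) = 1 − (1−0.03)·∏(1−qᵢ) over the active causes.
Sum P(wet lawn|·) weighted by the priors over both values of sprinkler running:
  P(wet lawn | ¬overnight rain) = 0.03·0.69 + 0.8739·0.31
        = 0.020700 + 0.270909 = 0.291609
The terms with sprinkler running present sum to 0.270909, so
  P(sprinkler running | wet lawn, ¬overnight rain) = 0.270909 / 0.291609 ≈ 0.9290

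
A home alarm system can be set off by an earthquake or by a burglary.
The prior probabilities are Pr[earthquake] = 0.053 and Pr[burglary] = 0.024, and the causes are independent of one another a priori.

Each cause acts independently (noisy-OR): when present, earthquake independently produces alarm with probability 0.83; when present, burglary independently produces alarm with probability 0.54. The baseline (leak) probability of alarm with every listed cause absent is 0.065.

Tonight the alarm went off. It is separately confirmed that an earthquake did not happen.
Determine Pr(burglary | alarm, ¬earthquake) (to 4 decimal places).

Pr(burglary | alarm, ¬earthquake) ≈ 0.1774

Under noisy-OR, P(alarm | causes) = 1 − (1−0.065)·∏(1−qᵢ) over the active causes.
P(alarm | ¬earthquake) = 0.065×0.976 + 0.5699×0.024 = 0.063440 + 0.013678 = 0.077118
Of this, 0.013678 comes from 0.5699×0.024 (the burglary=true cases).
P(burglary | alarm, ¬earthquake) = 0.013678 / 0.077118 ≈ 0.1774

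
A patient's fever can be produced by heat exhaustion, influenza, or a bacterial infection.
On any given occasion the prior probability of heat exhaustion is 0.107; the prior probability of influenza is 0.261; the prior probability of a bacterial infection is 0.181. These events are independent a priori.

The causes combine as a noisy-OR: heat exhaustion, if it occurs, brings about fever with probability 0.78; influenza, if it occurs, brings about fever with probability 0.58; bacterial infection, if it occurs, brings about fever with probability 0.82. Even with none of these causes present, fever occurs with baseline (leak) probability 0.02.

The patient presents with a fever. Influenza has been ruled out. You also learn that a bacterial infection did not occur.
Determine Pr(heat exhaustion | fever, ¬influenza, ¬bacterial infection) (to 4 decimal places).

Pr(heat exhaustion | fever, ¬influenza, ¬bacterial infection) ≈ 0.8245

Under noisy-OR, P(fever | causes) = 1 − (1−0.02)·∏(1−qᵢ) over the active causes.
By total probability over both values of heat exhaustion:
  P(fever | ¬influenza, ¬bacterial infection) = 0.02×0.893 + 0.7844×0.107
        = 0.017860 + 0.083931 = 0.101791
Keeping only the heat exhaustion-present terms gives 0.083931, so
  P(heat exhaustion | fever, ¬influenza, ¬bacterial infection) = 0.083931 / 0.101791 ≈ 0.8245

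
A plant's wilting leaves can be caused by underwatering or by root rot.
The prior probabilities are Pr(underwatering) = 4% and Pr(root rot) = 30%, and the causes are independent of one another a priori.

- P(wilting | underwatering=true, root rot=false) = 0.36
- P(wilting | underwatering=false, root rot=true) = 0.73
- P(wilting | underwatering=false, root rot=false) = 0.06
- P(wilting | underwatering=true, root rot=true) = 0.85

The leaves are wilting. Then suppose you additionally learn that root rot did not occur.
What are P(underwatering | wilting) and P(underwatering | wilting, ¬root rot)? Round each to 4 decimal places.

By total probability over the 4 (underwatering, root rot) configurations:
  P(wilting) = 0.06·0.96·0.7 + 0.73·0.96·0.3 + 0.36·0.04·0.7 + 0.85·0.04·0.3
        = 0.040320 + 0.210240 + 0.010080 + 0.010200 = 0.270840
Keeping only the underwatering-present terms gives 0.020280, so
  P(underwatering | wilting) = 0.020280 / 0.270840 ≈ 0.0749

Now condition on the additional information:
Enumerate both values of underwatering and weight by the priors:
  P(wilting | ¬root rot) = 0.06×0.96 + 0.36×0.04
        = 0.057600 + 0.014400 = 0.072000
Configurations with underwatering contribute 0.014400, so
  P(underwatering | wilting, ¬root rot) = 0.014400 / 0.072000 ≈ 0.2000
Ruling out root rot raises the posterior on underwatering — the flip side of explaining away.

P(underwatering | wilting) ≈ 0.0749; P(underwatering | wilting, ¬root rot) ≈ 0.2000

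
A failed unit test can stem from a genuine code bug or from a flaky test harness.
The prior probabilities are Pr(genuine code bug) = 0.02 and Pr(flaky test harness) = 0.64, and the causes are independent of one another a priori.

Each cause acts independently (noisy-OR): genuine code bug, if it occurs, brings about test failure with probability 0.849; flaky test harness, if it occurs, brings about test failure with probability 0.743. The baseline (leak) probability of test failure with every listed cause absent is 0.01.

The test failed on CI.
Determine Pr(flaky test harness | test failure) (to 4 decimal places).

Pr(flaky test harness | test failure) ≈ 0.9803

Under noisy-OR, P(test failure | causes) = 1 − (1−0.01)·∏(1−qᵢ) over the active causes.
P(test failure) = 0.01·0.98·0.36 + 0.74557·0.98·0.64 + 0.85051·0.02·0.36 + 0.961581·0.02·0.64 = 0.003528 + 0.467622 + 0.006124 + 0.012308 = 0.489582
Restricting to configurations with flaky test harness present: 0.467622 + 0.012308 = 0.479930.
P(flaky test harness | test failure) = 0.479930 / 0.489582 ≈ 0.9803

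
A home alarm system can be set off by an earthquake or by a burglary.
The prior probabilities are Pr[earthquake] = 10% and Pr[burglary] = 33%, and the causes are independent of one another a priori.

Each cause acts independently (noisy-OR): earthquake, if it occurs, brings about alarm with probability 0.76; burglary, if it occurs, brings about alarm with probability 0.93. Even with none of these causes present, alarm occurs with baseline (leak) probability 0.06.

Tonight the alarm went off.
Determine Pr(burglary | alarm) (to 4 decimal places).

Pr(burglary | alarm) ≈ 0.7787

Under noisy-OR, P(alarm | causes) = 1 − (1−0.06)·∏(1−qᵢ) over the active causes.
By total probability over the 4 (earthquake, burglary) configurations:
  P(alarm) = 0.06*0.9*0.67 + 0.9342*0.9*0.33 + 0.7744*0.1*0.67 + 0.984208*0.1*0.33
        = 0.036180 + 0.277457 + 0.051885 + 0.032479 = 0.398001
Keeping only the burglary-present terms gives 0.309936, so
  P(burglary | alarm) = 0.309936 / 0.398001 ≈ 0.7787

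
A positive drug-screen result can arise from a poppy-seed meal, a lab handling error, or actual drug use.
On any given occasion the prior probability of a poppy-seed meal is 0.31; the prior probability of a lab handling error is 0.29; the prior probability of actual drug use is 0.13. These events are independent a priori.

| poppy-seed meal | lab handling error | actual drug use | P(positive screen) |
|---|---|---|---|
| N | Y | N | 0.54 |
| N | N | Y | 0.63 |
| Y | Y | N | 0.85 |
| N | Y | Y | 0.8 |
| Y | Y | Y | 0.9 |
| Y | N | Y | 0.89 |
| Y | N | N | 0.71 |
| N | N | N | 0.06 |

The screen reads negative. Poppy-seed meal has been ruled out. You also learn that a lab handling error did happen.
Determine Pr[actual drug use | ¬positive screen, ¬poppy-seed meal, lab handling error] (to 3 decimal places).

Sum P(¬positive screen|·) weighted by the priors over both values of actual drug use:
  P(¬positive screen | ¬poppy-seed meal, lab handling error) = 0.46·0.87 + 0.2·0.13
        = 0.400200 + 0.026000 = 0.426200
Configurations with actual drug use contribute 0.026000, so
  P(actual drug use | ¬positive screen, ¬poppy-seed meal, lab handling error) = 0.026000 / 0.426200 ≈ 0.061

Pr[actual drug use | ¬positive screen, ¬poppy-seed meal, lab handling error] ≈ 0.061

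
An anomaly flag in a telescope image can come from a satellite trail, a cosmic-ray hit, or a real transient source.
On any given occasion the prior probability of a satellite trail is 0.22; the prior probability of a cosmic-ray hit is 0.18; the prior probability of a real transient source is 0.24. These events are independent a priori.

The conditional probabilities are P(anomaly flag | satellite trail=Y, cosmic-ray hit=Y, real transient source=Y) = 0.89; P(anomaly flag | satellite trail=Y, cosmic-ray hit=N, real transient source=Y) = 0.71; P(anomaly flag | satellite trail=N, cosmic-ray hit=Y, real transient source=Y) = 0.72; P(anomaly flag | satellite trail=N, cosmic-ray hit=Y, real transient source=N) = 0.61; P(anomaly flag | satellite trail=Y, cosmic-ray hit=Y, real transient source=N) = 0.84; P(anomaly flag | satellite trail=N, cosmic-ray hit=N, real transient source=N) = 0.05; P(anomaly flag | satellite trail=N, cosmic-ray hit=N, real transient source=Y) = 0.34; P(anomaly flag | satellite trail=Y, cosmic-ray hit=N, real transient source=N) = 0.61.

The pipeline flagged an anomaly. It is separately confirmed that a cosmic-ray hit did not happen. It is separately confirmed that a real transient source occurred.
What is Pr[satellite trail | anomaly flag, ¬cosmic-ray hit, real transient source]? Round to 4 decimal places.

Pr[satellite trail | anomaly flag, ¬cosmic-ray hit, real transient source] ≈ 0.3707

Weight on satellite trail=true, given the evidence: 0.71·0.22 = 0.156200
Normalizer over all consistent configurations: 0.34·0.78 + 0.71·0.22 = 0.421400
P(satellite trail | anomaly flag, ¬cosmic-ray hit, real transient source) = 0.156200/0.421400 ≈ 0.3707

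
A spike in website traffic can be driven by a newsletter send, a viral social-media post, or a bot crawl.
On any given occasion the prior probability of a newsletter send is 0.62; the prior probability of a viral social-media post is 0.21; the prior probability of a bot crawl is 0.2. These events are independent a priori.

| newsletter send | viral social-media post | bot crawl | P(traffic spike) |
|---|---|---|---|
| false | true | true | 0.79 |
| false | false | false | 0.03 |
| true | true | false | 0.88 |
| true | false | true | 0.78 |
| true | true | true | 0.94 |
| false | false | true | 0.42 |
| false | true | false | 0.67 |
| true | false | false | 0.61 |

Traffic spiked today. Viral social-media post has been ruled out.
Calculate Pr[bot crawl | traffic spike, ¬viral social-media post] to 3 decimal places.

By total probability over the 4 (newsletter send, bot crawl) configurations:
  P(traffic spike | ¬viral social-media post) = 0.03·0.38·0.8 + 0.42·0.38·0.2 + 0.61·0.62·0.8 + 0.78·0.62·0.2
        = 0.009120 + 0.031920 + 0.302560 + 0.096720 = 0.440320
Configurations with bot crawl contribute 0.128640, so
  P(bot crawl | traffic spike, ¬viral social-media post) = 0.128640 / 0.440320 ≈ 0.292

Pr[bot crawl | traffic spike, ¬viral social-media post] ≈ 0.292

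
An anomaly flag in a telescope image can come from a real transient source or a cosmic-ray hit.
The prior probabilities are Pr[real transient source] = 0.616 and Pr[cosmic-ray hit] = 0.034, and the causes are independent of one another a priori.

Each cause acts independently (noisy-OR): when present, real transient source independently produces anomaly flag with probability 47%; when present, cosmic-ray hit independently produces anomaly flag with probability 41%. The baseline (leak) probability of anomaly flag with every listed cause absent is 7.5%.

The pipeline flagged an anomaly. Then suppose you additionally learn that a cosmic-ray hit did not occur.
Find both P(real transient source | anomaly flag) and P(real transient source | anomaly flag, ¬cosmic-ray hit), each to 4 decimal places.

Under noisy-OR, P(anomaly flag | causes) = 1 − (1−0.075)·∏(1−qᵢ) over the active causes.
Enumerate the 4 (real transient source, cosmic-ray hit) configurations and weight by the priors:
  P(anomaly flag) = 0.075×0.384×0.966 + 0.45425×0.384×0.034 + 0.50975×0.616×0.966 + 0.710752×0.616×0.034
        = 0.027821 + 0.005931 + 0.303330 + 0.014886 = 0.351968
The terms with real transient source present sum to 0.318216, so
  P(real transient source | anomaly flag) = 0.318216 / 0.351968 ≈ 0.9041

With the extra evidence:
P(anomaly flag | ¬cosmic-ray hit) = 0.075·0.384 + 0.50975·0.616 = 0.028800 + 0.314006 = 0.342806
Of this, 0.314006 comes from 0.50975·0.616 (the real transient source=true cases).
So P(real transient source | anomaly flag, ¬cosmic-ray hit) = 0.314006/0.342806 ≈ 0.9160.
With cosmic-ray hit excluded, real transient source must carry more of the explanatory weight for the anomaly flag.

P(real transient source | anomaly flag) ≈ 0.9041; P(real transient source | anomaly flag, ¬cosmic-ray hit) ≈ 0.9160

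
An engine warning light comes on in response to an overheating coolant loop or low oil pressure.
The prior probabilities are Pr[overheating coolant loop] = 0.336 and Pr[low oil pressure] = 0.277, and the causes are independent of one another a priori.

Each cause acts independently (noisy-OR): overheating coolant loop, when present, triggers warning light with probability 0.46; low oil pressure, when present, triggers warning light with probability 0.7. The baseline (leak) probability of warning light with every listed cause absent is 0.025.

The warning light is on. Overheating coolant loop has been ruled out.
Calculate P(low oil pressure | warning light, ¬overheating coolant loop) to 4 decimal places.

P(low oil pressure | warning light, ¬overheating coolant loop) ≈ 0.9156

Under noisy-OR, P(warning light | causes) = 1 − (1−0.025)·∏(1−qᵢ) over the active causes.
P(warning light | ¬overheating coolant loop) = 0.025*0.723 + 0.7075*0.277 = 0.018075 + 0.195978 = 0.214053
Restricting to configurations with low oil pressure present: 0.7075*0.277 = 0.195978.
So P(low oil pressure | warning light, ¬overheating coolant loop) = 0.195978/0.214053 ≈ 0.9156.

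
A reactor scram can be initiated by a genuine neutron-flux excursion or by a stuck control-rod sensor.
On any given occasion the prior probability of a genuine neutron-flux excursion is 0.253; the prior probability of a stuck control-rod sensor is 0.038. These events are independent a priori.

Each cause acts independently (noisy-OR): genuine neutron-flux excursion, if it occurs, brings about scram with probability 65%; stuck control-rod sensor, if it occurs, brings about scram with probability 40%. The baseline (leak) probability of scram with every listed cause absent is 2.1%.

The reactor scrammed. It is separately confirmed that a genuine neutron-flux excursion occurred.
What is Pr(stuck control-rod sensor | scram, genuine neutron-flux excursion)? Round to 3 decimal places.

Under noisy-OR, P(scram | causes) = 1 − (1−0.021)·∏(1−qᵢ) over the active causes.
P(scram | genuine neutron-flux excursion) = 0.65735·0.962 + 0.79441·0.038 = 0.632371 + 0.030188 = 0.662559
Of this, 0.030188 comes from 0.79441·0.038 (the stuck control-rod sensor=true cases).
Hence the posterior is 0.030188/0.662559 ≈ 0.046.

Pr(stuck control-rod sensor | scram, genuine neutron-flux excursion) ≈ 0.046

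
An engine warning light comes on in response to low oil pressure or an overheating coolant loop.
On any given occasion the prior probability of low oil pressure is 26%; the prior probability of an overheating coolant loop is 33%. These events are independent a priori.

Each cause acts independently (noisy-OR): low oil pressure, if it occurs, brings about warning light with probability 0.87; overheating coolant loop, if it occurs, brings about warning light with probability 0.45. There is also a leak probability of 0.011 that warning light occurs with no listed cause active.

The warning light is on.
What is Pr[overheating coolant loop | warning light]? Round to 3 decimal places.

Under noisy-OR, P(warning light | causes) = 1 − (1−0.011)·∏(1−qᵢ) over the active causes.
By total probability over the 4 (low oil pressure, overheating coolant loop) configurations:
  P(warning light) = 0.011×0.74×0.67 + 0.45605×0.74×0.33 + 0.87143×0.26×0.67 + 0.929287×0.26×0.33
        = 0.005454 + 0.111367 + 0.151803 + 0.079733 = 0.348357
Configurations with overheating coolant loop contribute 0.191100, so
  P(overheating coolant loop | warning light) = 0.191100 / 0.348357 ≈ 0.549

Pr[overheating coolant loop | warning light] ≈ 0.549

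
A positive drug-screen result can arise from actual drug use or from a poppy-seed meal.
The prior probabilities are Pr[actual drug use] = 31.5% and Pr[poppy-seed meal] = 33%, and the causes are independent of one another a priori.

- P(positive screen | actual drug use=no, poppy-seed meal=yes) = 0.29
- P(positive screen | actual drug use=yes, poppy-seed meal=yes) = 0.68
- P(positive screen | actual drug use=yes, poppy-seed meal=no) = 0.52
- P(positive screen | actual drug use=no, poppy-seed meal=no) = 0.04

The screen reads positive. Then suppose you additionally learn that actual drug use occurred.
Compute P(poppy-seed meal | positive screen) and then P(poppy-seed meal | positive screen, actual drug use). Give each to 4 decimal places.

For the numerator, keep only poppy-seed meal=true terms: 0.065555 + 0.070686 = 0.136241
The normalizing constant is 0.04·0.685·0.67 + 0.29·0.685·0.33 + 0.52·0.315·0.67 + 0.68·0.315·0.33 = 0.264345
P(poppy-seed meal | positive screen) = 0.136241/0.264345 ≈ 0.5154

With the extra evidence:
P(positive screen | actual drug use) = 0.52×0.67 + 0.68×0.33 = 0.348400 + 0.224400 = 0.572800
Restricting to configurations with poppy-seed meal present: 0.68×0.33 = 0.224400.
Hence the posterior is 0.224400/0.572800 ≈ 0.3918.
The drop from 0.5154 to 0.3918 is the explaining-away (discounting) effect.

P(poppy-seed meal | positive screen) ≈ 0.5154; P(poppy-seed meal | positive screen, actual drug use) ≈ 0.3918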